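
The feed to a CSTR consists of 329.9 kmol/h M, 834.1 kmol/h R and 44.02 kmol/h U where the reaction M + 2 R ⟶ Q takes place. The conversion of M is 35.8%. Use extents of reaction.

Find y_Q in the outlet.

M reacted = 0.358 × 329.9 = 118.1 kmol/h; ν_M = −1, so ξ = 118.1/1 = 118.1 kmol/h.
Outlet amounts (n = n₀ + ν ξ):
  M: 329.9 − 1(118.1) = 211.8
  R: 834.1 − 2(118.1) = 597.9
  Q: 0 + 1(118.1) = 118.1
  U: 44.02 (inert)
Total out = 971.8 kmol/h; y_Q = 118.1 / 971.8 = 0.1215.

0.122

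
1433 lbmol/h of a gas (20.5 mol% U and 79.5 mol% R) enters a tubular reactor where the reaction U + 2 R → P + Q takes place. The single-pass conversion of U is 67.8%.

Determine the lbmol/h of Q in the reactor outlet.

199 lbmol/h

U reacted = 0.678 × 293.8 = 199.2 lbmol/h; ν_U = −1, so ξ = 199.2/1 = 199.2 lbmol/h.
Outlet amounts (n = n₀ + ν ξ):
  U: 293.8 − 1(199.2) = 94.59
  R: 1139 − 2(199.2) = 740.9
  P: 0 + 1(199.2) = 199.2
  Q: 0 + 1(199.2) = 199.2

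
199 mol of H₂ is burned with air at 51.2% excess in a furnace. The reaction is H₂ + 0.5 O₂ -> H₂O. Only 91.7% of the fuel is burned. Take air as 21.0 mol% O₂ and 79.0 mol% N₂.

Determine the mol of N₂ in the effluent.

Stoichiometric O₂ = 0.5 × 199 = 99.5 mol; O₂ fed = 99.5 × 1.512 = 150.4 mol.
N₂ fed = 150.4 × 79/21 = 566 mol.
Fuel reacted = 0.917 × 199 → ξ = 182.5 mol.
Outlet (n = n₀ + ν ξ):
  H₂: 199 − 1(182.5) = 16.52
  O₂: 150.4 − 0.5(182.5) = 59.2
  N₂: 566 (inert)
  H₂O: 0 + 1(182.5) = 182.5

566 mol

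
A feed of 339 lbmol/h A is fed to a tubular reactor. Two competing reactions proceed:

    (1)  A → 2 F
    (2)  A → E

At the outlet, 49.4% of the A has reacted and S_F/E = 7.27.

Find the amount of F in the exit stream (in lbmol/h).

263 lbmol/h

Conversion of A: A consumed = 0.494 × 339 = 167.5 lbmol/h = 1ξ₁ + 1ξ₂.
Selectivity: 2ξ₁ / (1ξ₂) = 7.27 → ξ₁ = 3.635 ξ₂.
Substitute: (1·3.635 + 1) ξ₂ = 167.5 → ξ₂ = 36.13 lbmol/h, ξ₁ = 131.3 lbmol/h.
Outlet amounts (n = n₀ + Σ ν·ξ):
  A: 339 − 1(131.3) − 1(36.13) = 171.5
  F: 0 + 2(131.3) = 262.7
  E: 0 + 1(36.13) = 36.13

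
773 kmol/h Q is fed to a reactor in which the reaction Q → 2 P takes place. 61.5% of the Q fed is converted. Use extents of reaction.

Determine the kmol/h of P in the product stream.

Q reacted = 0.615 × 773 = 475.4 kmol/h; ν_Q = −1, so ξ = 475.4/1 = 475.4 kmol/h.
Outlet amounts (n = n₀ + ν ξ):
  Q: 773 − 1(475.4) = 297.6
  P: 0 + 2(475.4) = 950.8

951 kmol/h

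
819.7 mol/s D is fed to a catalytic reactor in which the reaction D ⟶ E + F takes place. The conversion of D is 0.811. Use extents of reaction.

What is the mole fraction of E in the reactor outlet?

D reacted = 0.811 × 819.7 = 664.8 mol/s; ν_D = −1, so ξ = 664.8/1 = 664.8 mol/s.
Outlet amounts (n = n₀ + ν ξ):
  D: 819.7 − 1(664.8) = 154.9
  E: 0 + 1(664.8) = 664.8
  F: 0 + 1(664.8) = 664.8
Total out = 1484 mol/s; y_E = 664.8 / 1484 = 0.4478.

0.448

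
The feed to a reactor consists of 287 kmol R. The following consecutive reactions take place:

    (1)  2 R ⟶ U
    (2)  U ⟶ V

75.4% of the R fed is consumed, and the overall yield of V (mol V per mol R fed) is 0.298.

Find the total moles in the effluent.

179 kmol

Conversion of R: R consumed = 2ξ₁ = 0.754 × 287 → ξ₁ = 108.2 kmol.
Yield of V: 1ξ₂ / 287 = 0.298 → ξ₂ = 85.53 kmol.
Outlet amounts (n = n₀ + Σ ν·ξ):
  R: 287 − 2(108.2) = 70.6
  U: 0 + 1(108.2) − 1(85.53) = 22.67
  V: 0 + 1(85.53) = 85.53
Total out = 70.6 + 22.67 + 85.53 = 178.8 kmol.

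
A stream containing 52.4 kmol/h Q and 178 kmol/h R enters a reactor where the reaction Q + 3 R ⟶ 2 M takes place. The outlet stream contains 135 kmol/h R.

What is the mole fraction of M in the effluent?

For R: n = n₀ − 3ξ → 135 = 178 − 3ξ, giving ξ = 14.33 kmol/h.
Outlet amounts (n = n₀ + ν ξ):
  Q: 52.4 − 1(14.33) = 38.07
  R: 178 − 3(14.33) = 135
  M: 0 + 2(14.33) = 28.67
Total out = 201.7 kmol/h; y_M = 28.67 / 201.7 = 0.1421.

0.142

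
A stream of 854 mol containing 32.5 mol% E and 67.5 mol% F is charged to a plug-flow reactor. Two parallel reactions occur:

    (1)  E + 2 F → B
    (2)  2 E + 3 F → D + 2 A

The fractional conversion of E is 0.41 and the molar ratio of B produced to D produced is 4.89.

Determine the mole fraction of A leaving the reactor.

0.0501

Conversion of E: E consumed = 0.41 × 277.6 = 113.8 mol = 1ξ₁ + 2ξ₂.
Selectivity: 1ξ₁ / (1ξ₂) = 4.89 → ξ₁ = 4.89 ξ₂.
Substitute: (1·4.89 + 2) ξ₂ = 113.8 → ξ₂ = 16.52 mol, ξ₁ = 80.76 mol.
Outlet amounts (n = n₀ + Σ ν·ξ):
  E: 277.6 − 1(80.76) − 2(16.52) = 163.8
  F: 576.5 − 2(80.76) − 3(16.52) = 365.4
  B: 0 + 1(80.76) = 80.76
  D: 0 + 1(16.52) = 16.52
  A: 0 + 2(16.52) = 33.03
Total out = 659.4 mol; y_A = 33.03 / 659.4 = 0.05009.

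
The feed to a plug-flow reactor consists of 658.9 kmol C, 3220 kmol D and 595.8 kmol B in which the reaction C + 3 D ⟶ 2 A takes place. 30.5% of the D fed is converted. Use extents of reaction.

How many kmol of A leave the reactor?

655 kmol

D reacted = 0.305 × 3220 = 982.1 kmol; ν_D = −3, so ξ = 982.1/3 = 327.4 kmol.
Outlet amounts (n = n₀ + ν ξ):
  C: 658.9 − 1(327.4) = 331.5
  D: 3220 − 3(327.4) = 2238
  A: 0 + 2(327.4) = 654.7
  B: 595.8 (inert)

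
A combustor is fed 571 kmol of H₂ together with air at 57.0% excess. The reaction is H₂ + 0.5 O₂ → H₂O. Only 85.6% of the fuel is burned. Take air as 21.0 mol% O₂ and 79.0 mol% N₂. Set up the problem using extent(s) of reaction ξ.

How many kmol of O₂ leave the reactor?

Stoichiometric O₂ = 0.5 × 571 = 285.5 kmol; O₂ fed = 285.5 × 1.570 = 448.2 kmol.
N₂ fed = 448.2 × 79/21 = 1686 kmol.
Fuel reacted = 0.856 × 571 → ξ = 488.8 kmol.
Outlet (n = n₀ + ν ξ):
  H₂: 571 − 1(488.8) = 82.22
  O₂: 448.2 − 0.5(488.8) = 203.8
  N₂: 1686 (inert)
  H₂O: 0 + 1(488.8) = 488.8

204 kmol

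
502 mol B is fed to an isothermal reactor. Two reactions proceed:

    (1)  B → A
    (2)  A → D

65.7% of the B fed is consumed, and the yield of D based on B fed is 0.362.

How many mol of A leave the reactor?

148 mol

Conversion of B: B consumed = 1ξ₁ = 0.657 × 502 → ξ₁ = 329.8 mol.
Yield of D: 1ξ₂ / 502 = 0.362 → ξ₂ = 181.7 mol.
Outlet amounts (n = n₀ + Σ ν·ξ):
  B: 502 − 1(329.8) = 172.2
  A: 0 + 1(329.8) − 1(181.7) = 148.1
  D: 0 + 1(181.7) = 181.7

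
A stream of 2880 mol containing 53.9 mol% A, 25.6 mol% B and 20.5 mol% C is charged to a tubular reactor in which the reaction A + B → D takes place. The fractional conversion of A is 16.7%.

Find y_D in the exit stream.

A reacted = 0.167 × 1552 = 259.2 mol; ν_A = −1, so ξ = 259.2/1 = 259.2 mol.
Outlet amounts (n = n₀ + ν ξ):
  A: 1552 − 1(259.2) = 1293
  B: 737.3 − 1(259.2) = 478
  D: 0 + 1(259.2) = 259.2
  C: 590.4 (inert)
Total out = 2621 mol; y_D = 259.2 / 2621 = 0.09892.

0.0989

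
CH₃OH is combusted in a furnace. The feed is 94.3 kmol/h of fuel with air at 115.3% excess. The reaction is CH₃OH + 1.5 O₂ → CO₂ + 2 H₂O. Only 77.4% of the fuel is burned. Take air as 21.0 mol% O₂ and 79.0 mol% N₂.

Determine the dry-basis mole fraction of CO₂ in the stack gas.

Stoichiometric O₂ = 1.5 × 94.3 = 141.4 kmol/h; O₂ fed = 141.4 × 2.153 = 304.5 kmol/h.
N₂ fed = 304.5 × 79/21 = 1146 kmol/h.
Fuel reacted = 0.774 × 94.3 → ξ = 72.99 kmol/h.
Outlet (n = n₀ + ν ξ):
  CH₃OH: 94.3 − 1(72.99) = 21.31
  O₂: 304.5 − 1.5(72.99) = 195.1
  N₂: 1146 (inert)
  CO₂: 0 + 1(72.99) = 72.99
  H₂O: 0 + 2(72.99) = 146
Dry total = 1435 kmol/h; y_CO₂ (dry) = 72.99 / 1435 = 0.05086.

0.0509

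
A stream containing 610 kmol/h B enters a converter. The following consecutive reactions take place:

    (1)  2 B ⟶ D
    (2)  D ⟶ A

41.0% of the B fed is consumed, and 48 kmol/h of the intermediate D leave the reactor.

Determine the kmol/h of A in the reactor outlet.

77 kmol/h

Conversion of B: B consumed = 2ξ₁ = 0.41 × 610 → ξ₁ = 125 kmol/h.
D balance: n_D = 0 + 1ξ₁ − 1ξ₂ = 48 → ξ₂ = (1·125 − 48)/1 = 77.05 kmol/h.
Outlet amounts (n = n₀ + Σ ν·ξ):
  B: 610 − 2(125) = 359.9
  D: 0 + 1(125) − 1(77.05) = 48
  A: 0 + 1(77.05) = 77.05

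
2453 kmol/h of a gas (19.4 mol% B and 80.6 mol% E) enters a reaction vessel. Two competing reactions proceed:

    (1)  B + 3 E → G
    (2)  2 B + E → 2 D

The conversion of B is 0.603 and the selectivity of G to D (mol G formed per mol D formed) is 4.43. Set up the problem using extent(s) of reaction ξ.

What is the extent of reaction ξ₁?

ξ₁ = 234 kmol/h

Conversion of B: B consumed = 0.603 × 475.9 = 287 kmol/h = 1ξ₁ + 2ξ₂.
Selectivity: 1ξ₁ / (2ξ₂) = 4.43 → ξ₁ = 8.86 ξ₂.
Substitute: (1·8.86 + 2) ξ₂ = 287 → ξ₂ = 26.42 kmol/h, ξ₁ = 234.1 kmol/h.
Outlet amounts (n = n₀ + Σ ν·ξ):
  B: 475.9 − 1(234.1) − 2(26.42) = 188.9
  E: 1977 − 3(234.1) − 1(26.42) = 1248
  G: 0 + 1(234.1) = 234.1
  D: 0 + 2(26.42) = 52.85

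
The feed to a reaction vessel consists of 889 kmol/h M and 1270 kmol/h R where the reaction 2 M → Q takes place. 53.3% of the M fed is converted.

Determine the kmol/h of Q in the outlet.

M reacted = 0.533 × 889 = 473.8 kmol/h; ν_M = −2, so ξ = 473.8/2 = 236.9 kmol/h.
Outlet amounts (n = n₀ + ν ξ):
  M: 889 − 2(236.9) = 415.2
  Q: 0 + 1(236.9) = 236.9
  R: 1270 (inert)

237 kmol/h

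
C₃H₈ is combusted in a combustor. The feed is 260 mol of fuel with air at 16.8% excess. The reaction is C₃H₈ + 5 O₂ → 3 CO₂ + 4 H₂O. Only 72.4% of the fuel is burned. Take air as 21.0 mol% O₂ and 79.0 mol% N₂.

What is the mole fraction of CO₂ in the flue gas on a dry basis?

0.0815

Stoichiometric O₂ = 5 × 260 = 1300 mol; O₂ fed = 1300 × 1.168 = 1518 mol.
N₂ fed = 1518 × 79/21 = 5712 mol.
Fuel reacted = 0.724 × 260 → ξ = 188.2 mol.
Outlet (n = n₀ + ν ξ):
  C₃H₈: 260 − 1(188.2) = 71.76
  O₂: 1518 − 5(188.2) = 577.2
  N₂: 5712 (inert)
  CO₂: 0 + 3(188.2) = 564.7
  H₂O: 0 + 4(188.2) = 753
Dry total = 6926 mol; y_CO₂ (dry) = 564.7 / 6926 = 0.08154.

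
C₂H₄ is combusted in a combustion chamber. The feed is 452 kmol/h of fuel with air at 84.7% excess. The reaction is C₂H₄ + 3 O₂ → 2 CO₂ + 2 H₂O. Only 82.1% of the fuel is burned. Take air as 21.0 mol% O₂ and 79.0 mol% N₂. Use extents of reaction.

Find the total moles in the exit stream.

Stoichiometric O₂ = 3 × 452 = 1356 kmol/h; O₂ fed = 1356 × 1.847 = 2505 kmol/h.
N₂ fed = 2505 × 79/21 = 9422 kmol/h.
Fuel reacted = 0.821 × 452 → ξ = 371.1 kmol/h.
Outlet (n = n₀ + ν ξ):
  C₂H₄: 452 − 1(371.1) = 80.91
  O₂: 2505 − 3(371.1) = 1391
  N₂: 9422 (inert)
  CO₂: 0 + 2(371.1) = 742.2
  H₂O: 0 + 2(371.1) = 742.2
Total out = 80.91 + 1391 + 9422 + 742.2 + 742.2 = 12380 kmol/h.

12400 kmol/h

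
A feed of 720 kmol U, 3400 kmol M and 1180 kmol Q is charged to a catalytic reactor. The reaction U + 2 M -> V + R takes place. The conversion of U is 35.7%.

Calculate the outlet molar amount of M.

2890 kmol

U reacted = 0.357 × 720 = 257 kmol; ν_U = −1, so ξ = 257/1 = 257 kmol.
Outlet amounts (n = n₀ + ν ξ):
  U: 720 − 1(257) = 463
  M: 3400 − 2(257) = 2886
  V: 0 + 1(257) = 257
  R: 0 + 1(257) = 257
  Q: 1180 (inert)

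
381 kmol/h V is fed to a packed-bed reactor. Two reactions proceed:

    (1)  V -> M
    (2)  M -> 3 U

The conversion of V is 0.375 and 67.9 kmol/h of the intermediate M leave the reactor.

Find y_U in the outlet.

Conversion of V: V consumed = 1ξ₁ = 0.375 × 381 → ξ₁ = 142.9 kmol/h.
M balance: n_M = 0 + 1ξ₁ − 1ξ₂ = 67.9 → ξ₂ = (1·142.9 − 67.9)/1 = 74.97 kmol/h.
Outlet amounts (n = n₀ + Σ ν·ξ):
  V: 381 − 1(142.9) = 238.1
  M: 0 + 1(142.9) − 1(74.97) = 67.9
  U: 0 + 3(74.97) = 224.9
Total out = 531 kmol/h; y_U = 224.9 / 531 = 0.4236.

0.424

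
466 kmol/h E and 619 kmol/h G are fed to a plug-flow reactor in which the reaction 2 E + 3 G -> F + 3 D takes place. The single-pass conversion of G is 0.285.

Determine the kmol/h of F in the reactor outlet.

G reacted = 0.285 × 619 = 176.4 kmol/h; ν_G = −3, so ξ = 176.4/3 = 58.8 kmol/h.
Outlet amounts (n = n₀ + ν ξ):
  E: 466 − 2(58.8) = 348.4
  G: 619 − 3(58.8) = 442.6
  F: 0 + 1(58.8) = 58.8
  D: 0 + 3(58.8) = 176.4

58.8 kmol/h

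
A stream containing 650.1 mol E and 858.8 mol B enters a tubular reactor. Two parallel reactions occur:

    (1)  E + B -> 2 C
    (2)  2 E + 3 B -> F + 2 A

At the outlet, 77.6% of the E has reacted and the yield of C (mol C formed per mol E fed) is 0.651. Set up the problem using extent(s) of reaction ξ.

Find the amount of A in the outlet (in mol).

Yield of C: 2ξ₁ / 650.1 = 0.651 → ξ₁ = 211.6 mol.
Conversion of E: 1ξ₁ + 2ξ₂ = 0.776 × 650.1 = 504.5 → ξ₂ = 146.4 mol.
Outlet amounts (n = n₀ + Σ ν·ξ):
  E: 650.1 − 1(211.6) − 2(146.4) = 145.6
  B: 858.8 − 1(211.6) − 3(146.4) = 207.9
  C: 0 + 2(211.6) = 423.2
  F: 0 + 1(146.4) = 146.4
  A: 0 + 2(146.4) = 292.9

293 mol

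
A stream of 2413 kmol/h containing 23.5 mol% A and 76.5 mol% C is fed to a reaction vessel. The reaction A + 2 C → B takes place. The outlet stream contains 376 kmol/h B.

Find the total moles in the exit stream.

For B: n = n₀ + 1ξ → 376 = 0 + 1ξ, giving ξ = 376 kmol/h.
Outlet amounts (n = n₀ + ν ξ):
  A: 567.1 − 1(376) = 191.1
  C: 1846 − 2(376) = 1094
  B: 0 + 1(376) = 376
Total out = 191.1 + 1094 + 376 = 1661 kmol/h.

1660 kmol/h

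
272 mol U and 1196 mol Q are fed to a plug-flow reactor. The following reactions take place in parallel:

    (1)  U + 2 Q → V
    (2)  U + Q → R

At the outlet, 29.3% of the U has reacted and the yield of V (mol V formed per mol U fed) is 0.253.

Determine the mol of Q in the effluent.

Yield of V: 1ξ₁ / 272 = 0.253 → ξ₁ = 68.82 mol.
Conversion of U: 1ξ₁ + 1ξ₂ = 0.293 × 272 = 79.7 → ξ₂ = 10.88 mol.
Outlet amounts (n = n₀ + Σ ν·ξ):
  U: 272 − 1(68.82) − 1(10.88) = 192.3
  Q: 1196 − 2(68.82) − 1(10.88) = 1047
  V: 0 + 1(68.82) = 68.82
  R: 0 + 1(10.88) = 10.88

1050 mol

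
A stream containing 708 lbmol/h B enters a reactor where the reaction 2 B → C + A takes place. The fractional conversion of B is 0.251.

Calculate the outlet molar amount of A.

88.9 lbmol/h

B reacted = 0.251 × 708 = 177.7 lbmol/h; ν_B = −2, so ξ = 177.7/2 = 88.85 lbmol/h.
Outlet amounts (n = n₀ + ν ξ):
  B: 708 − 2(88.85) = 530.3
  C: 0 + 1(88.85) = 88.85
  A: 0 + 1(88.85) = 88.85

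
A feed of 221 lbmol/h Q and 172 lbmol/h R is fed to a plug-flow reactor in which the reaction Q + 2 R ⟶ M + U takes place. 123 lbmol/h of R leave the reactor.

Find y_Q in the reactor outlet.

For R: n = n₀ − 2ξ → 123 = 172 − 2ξ, giving ξ = 24.5 lbmol/h.
Outlet amounts (n = n₀ + ν ξ):
  Q: 221 − 1(24.5) = 196.5
  R: 172 − 2(24.5) = 123
  M: 0 + 1(24.5) = 24.5
  U: 0 + 1(24.5) = 24.5
Total out = 368.5 lbmol/h; y_Q = 196.5 / 368.5 = 0.5332.

0.533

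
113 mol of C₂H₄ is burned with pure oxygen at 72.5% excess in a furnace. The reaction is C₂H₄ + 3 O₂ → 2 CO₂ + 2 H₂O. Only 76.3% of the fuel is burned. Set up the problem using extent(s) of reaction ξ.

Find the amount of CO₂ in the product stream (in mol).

Stoichiometric O₂ = 3 × 113 = 339 mol; O₂ fed = 339 × 1.725 = 584.8 mol.
Fuel reacted = 0.763 × 113 → ξ = 86.22 mol.
Outlet (n = n₀ + ν ξ):
  C₂H₄: 113 − 1(86.22) = 26.78
  O₂: 584.8 − 3(86.22) = 326.1
  CO₂: 0 + 2(86.22) = 172.4
  H₂O: 0 + 2(86.22) = 172.4

172 mol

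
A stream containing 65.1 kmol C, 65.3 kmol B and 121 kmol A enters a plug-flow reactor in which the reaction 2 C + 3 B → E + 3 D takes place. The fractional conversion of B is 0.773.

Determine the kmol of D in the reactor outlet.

B reacted = 0.773 × 65.3 = 50.48 kmol; ν_B = −3, so ξ = 50.48/3 = 16.83 kmol.
Outlet amounts (n = n₀ + ν ξ):
  C: 65.1 − 2(16.83) = 31.45
  B: 65.3 − 3(16.83) = 14.82
  E: 0 + 1(16.83) = 16.83
  D: 0 + 3(16.83) = 50.48
  A: 121 (inert)

50.5 kmol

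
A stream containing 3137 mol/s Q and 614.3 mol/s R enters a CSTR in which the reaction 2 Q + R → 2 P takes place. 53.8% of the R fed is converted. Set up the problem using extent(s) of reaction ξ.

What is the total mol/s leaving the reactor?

R reacted = 0.538 × 614.3 = 330.5 mol/s; ν_R = −1, so ξ = 330.5/1 = 330.5 mol/s.
Outlet amounts (n = n₀ + ν ξ):
  Q: 3137 − 2(330.5) = 2476
  R: 614.3 − 1(330.5) = 283.8
  P: 0 + 2(330.5) = 661
Total out = 2476 + 283.8 + 661 = 3421 mol/s.

3420 mol/s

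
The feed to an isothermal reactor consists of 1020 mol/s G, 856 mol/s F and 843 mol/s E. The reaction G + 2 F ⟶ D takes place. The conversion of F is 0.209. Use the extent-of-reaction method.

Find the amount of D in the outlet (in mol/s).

89.5 mol/s

F reacted = 0.209 × 856 = 178.9 mol/s; ν_F = −2, so ξ = 178.9/2 = 89.45 mol/s.
Outlet amounts (n = n₀ + ν ξ):
  G: 1020 − 1(89.45) = 930.5
  F: 856 − 2(89.45) = 677.1
  D: 0 + 1(89.45) = 89.45
  E: 843 (inert)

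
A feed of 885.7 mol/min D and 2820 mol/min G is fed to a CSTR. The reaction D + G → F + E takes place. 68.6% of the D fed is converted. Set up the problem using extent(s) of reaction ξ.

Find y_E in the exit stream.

0.164

D reacted = 0.686 × 885.7 = 607.6 mol/min; ν_D = −1, so ξ = 607.6/1 = 607.6 mol/min.
Outlet amounts (n = n₀ + ν ξ):
  D: 885.7 − 1(607.6) = 278.1
  G: 2820 − 1(607.6) = 2212
  F: 0 + 1(607.6) = 607.6
  E: 0 + 1(607.6) = 607.6
Total out = 3706 mol/min; y_E = 607.6 / 3706 = 0.164.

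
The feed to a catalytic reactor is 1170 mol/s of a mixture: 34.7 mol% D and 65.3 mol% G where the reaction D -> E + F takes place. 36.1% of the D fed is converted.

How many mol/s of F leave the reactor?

147 mol/s

D reacted = 0.361 × 406 = 146.6 mol/s; ν_D = −1, so ξ = 146.6/1 = 146.6 mol/s.
Outlet amounts (n = n₀ + ν ξ):
  D: 406 − 1(146.6) = 259.4
  E: 0 + 1(146.6) = 146.6
  F: 0 + 1(146.6) = 146.6
  G: 764 (inert)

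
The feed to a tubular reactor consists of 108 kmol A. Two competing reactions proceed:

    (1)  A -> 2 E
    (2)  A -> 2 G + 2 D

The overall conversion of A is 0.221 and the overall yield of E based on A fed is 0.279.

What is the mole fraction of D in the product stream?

Yield of E: 2ξ₁ / 108 = 0.279 → ξ₁ = 15.07 kmol.
Conversion of A: 1ξ₁ + 1ξ₂ = 0.221 × 108 = 23.87 → ξ₂ = 8.802 kmol.
Outlet amounts (n = n₀ + Σ ν·ξ):
  A: 108 − 1(15.07) − 1(8.802) = 84.13
  E: 0 + 2(15.07) = 30.13
  G: 0 + 2(8.802) = 17.6
  D: 0 + 2(8.802) = 17.6
Total out = 149.5 kmol; y_D = 17.6 / 149.5 = 0.1178.

0.118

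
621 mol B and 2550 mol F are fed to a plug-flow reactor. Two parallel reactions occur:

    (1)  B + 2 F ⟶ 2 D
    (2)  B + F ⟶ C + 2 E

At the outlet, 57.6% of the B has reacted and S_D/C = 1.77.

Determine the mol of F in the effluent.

Conversion of B: B consumed = 0.576 × 621 = 357.7 mol = 1ξ₁ + 1ξ₂.
Selectivity: 2ξ₁ / (1ξ₂) = 1.77 → ξ₁ = 0.885 ξ₂.
Substitute: (1·0.885 + 1) ξ₂ = 357.7 → ξ₂ = 189.8 mol, ξ₁ = 167.9 mol.
Outlet amounts (n = n₀ + Σ ν·ξ):
  B: 621 − 1(167.9) − 1(189.8) = 263.3
  F: 2550 − 2(167.9) − 1(189.8) = 2024
  D: 0 + 2(167.9) = 335.9
  C: 0 + 1(189.8) = 189.8
  E: 0 + 2(189.8) = 379.5

2020 mol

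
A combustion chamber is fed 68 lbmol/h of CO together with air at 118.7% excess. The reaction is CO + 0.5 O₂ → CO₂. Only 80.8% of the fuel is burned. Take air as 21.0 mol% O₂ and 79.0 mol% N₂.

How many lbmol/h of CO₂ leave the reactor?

Stoichiometric O₂ = 0.5 × 68 = 34 lbmol/h; O₂ fed = 34 × 2.187 = 74.36 lbmol/h.
N₂ fed = 74.36 × 79/21 = 279.7 lbmol/h.
Fuel reacted = 0.808 × 68 → ξ = 54.94 lbmol/h.
Outlet (n = n₀ + ν ξ):
  CO: 68 − 1(54.94) = 13.06
  O₂: 74.36 − 0.5(54.94) = 46.89
  N₂: 279.7 (inert)
  CO₂: 0 + 1(54.94) = 54.94

54.9 lbmol/h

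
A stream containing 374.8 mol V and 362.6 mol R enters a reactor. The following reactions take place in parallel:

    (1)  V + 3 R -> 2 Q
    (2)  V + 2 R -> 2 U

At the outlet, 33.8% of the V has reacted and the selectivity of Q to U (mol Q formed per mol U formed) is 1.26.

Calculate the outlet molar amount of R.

Conversion of V: V consumed = 0.338 × 374.8 = 126.7 mol = 1ξ₁ + 1ξ₂.
Selectivity: 2ξ₁ / (2ξ₂) = 1.26 → ξ₁ = 1.26 ξ₂.
Substitute: (1·1.26 + 1) ξ₂ = 126.7 → ξ₂ = 56.05 mol, ξ₁ = 70.63 mol.
Outlet amounts (n = n₀ + Σ ν·ξ):
  V: 374.8 − 1(70.63) − 1(56.05) = 248.1
  R: 362.6 − 3(70.63) − 2(56.05) = 38.61
  Q: 0 + 2(70.63) = 141.3
  U: 0 + 2(56.05) = 112.1

38.6 mol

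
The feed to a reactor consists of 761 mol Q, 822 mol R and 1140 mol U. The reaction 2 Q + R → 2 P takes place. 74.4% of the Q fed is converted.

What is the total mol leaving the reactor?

Q reacted = 0.744 × 761 = 566.2 mol; ν_Q = −2, so ξ = 566.2/2 = 283.1 mol.
Outlet amounts (n = n₀ + ν ξ):
  Q: 761 − 2(283.1) = 194.8
  R: 822 − 1(283.1) = 538.9
  P: 0 + 2(283.1) = 566.2
  U: 1140 (inert)
Total out = 194.8 + 538.9 + 566.2 + 1140 = 2440 mol.

2440 mol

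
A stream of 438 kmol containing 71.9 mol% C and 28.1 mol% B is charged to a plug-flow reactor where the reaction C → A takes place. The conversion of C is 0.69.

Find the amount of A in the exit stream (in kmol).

217 kmol

C reacted = 0.69 × 314.9 = 217.3 kmol; ν_C = −1, so ξ = 217.3/1 = 217.3 kmol.
Outlet amounts (n = n₀ + ν ξ):
  C: 314.9 − 1(217.3) = 97.63
  A: 0 + 1(217.3) = 217.3
  B: 123.1 (inert)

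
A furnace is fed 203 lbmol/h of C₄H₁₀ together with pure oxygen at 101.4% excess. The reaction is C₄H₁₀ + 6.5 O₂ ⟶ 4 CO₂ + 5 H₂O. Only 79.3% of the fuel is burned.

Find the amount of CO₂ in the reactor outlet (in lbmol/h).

Stoichiometric O₂ = 6.5 × 203 = 1320 lbmol/h; O₂ fed = 1320 × 2.014 = 2657 lbmol/h.
Fuel reacted = 0.793 × 203 → ξ = 161 lbmol/h.
Outlet (n = n₀ + ν ξ):
  C₄H₁₀: 203 − 1(161) = 42.02
  O₂: 2657 − 6.5(161) = 1611
  CO₂: 0 + 4(161) = 643.9
  H₂O: 0 + 5(161) = 804.9

644 lbmol/h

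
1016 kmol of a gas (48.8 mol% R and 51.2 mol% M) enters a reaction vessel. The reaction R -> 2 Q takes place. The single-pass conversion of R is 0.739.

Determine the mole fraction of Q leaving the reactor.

0.53

R reacted = 0.739 × 495.8 = 366.4 kmol; ν_R = −1, so ξ = 366.4/1 = 366.4 kmol.
Outlet amounts (n = n₀ + ν ξ):
  R: 495.8 − 1(366.4) = 129.4
  Q: 0 + 2(366.4) = 732.8
  M: 520.2 (inert)
Total out = 1382 kmol; y_Q = 732.8 / 1382 = 0.5301.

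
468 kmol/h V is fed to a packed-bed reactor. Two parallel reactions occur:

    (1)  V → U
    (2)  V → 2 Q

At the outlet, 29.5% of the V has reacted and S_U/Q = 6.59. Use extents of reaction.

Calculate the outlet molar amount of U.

128 kmol/h

Conversion of V: V consumed = 0.295 × 468 = 138.1 kmol/h = 1ξ₁ + 1ξ₂.
Selectivity: 1ξ₁ / (2ξ₂) = 6.59 → ξ₁ = 13.18 ξ₂.
Substitute: (1·13.18 + 1) ξ₂ = 138.1 → ξ₂ = 9.736 kmol/h, ξ₁ = 128.3 kmol/h.
Outlet amounts (n = n₀ + Σ ν·ξ):
  V: 468 − 1(128.3) − 1(9.736) = 329.9
  U: 0 + 1(128.3) = 128.3
  Q: 0 + 2(9.736) = 19.47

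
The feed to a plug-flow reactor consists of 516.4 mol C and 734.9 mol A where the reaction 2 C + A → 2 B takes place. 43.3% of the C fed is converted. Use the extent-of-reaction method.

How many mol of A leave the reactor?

C reacted = 0.433 × 516.4 = 223.6 mol; ν_C = −2, so ξ = 223.6/2 = 111.8 mol.
Outlet amounts (n = n₀ + ν ξ):
  C: 516.4 − 2(111.8) = 292.8
  A: 734.9 − 1(111.8) = 623.1
  B: 0 + 2(111.8) = 223.6

623 mol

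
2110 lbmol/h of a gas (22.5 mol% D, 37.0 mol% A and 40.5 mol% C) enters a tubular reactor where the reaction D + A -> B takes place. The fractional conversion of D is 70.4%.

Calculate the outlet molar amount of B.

334 lbmol/h

D reacted = 0.704 × 474.8 = 334.2 lbmol/h; ν_D = −1, so ξ = 334.2/1 = 334.2 lbmol/h.
Outlet amounts (n = n₀ + ν ξ):
  D: 474.8 − 1(334.2) = 140.5
  A: 780.7 − 1(334.2) = 446.5
  B: 0 + 1(334.2) = 334.2
  C: 854.5 (inert)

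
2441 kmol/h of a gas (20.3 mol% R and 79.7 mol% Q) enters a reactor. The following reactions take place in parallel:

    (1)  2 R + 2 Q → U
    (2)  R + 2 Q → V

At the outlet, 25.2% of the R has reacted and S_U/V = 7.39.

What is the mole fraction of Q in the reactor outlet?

0.806

Conversion of R: R consumed = 0.252 × 495.5 = 124.9 kmol/h = 2ξ₁ + 1ξ₂.
Selectivity: 1ξ₁ / (1ξ₂) = 7.39 → ξ₁ = 7.39 ξ₂.
Substitute: (2·7.39 + 1) ξ₂ = 124.9 → ξ₂ = 7.913 kmol/h, ξ₁ = 58.48 kmol/h.
Outlet amounts (n = n₀ + Σ ν·ξ):
  R: 495.5 − 2(58.48) − 1(7.913) = 370.7
  Q: 1945 − 2(58.48) − 2(7.913) = 1813
  U: 0 + 1(58.48) = 58.48
  V: 0 + 1(7.913) = 7.913
Total out = 2250 kmol/h; y_Q = 1813 / 2250 = 0.8057.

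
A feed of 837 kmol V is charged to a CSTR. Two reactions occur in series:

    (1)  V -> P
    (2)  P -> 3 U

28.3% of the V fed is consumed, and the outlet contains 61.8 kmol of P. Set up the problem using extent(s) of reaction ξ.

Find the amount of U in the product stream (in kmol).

525 kmol

Conversion of V: V consumed = 1ξ₁ = 0.283 × 837 → ξ₁ = 236.9 kmol.
P balance: n_P = 0 + 1ξ₁ − 1ξ₂ = 61.8 → ξ₂ = (1·236.9 − 61.8)/1 = 175.1 kmol.
Outlet amounts (n = n₀ + Σ ν·ξ):
  V: 837 − 1(236.9) = 600.1
  P: 0 + 1(236.9) − 1(175.1) = 61.8
  U: 0 + 3(175.1) = 525.2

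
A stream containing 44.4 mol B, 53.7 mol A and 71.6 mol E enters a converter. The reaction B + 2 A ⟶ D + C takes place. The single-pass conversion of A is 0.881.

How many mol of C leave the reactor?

A reacted = 0.881 × 53.7 = 47.31 mol; ν_A = −2, so ξ = 47.31/2 = 23.65 mol.
Outlet amounts (n = n₀ + ν ξ):
  B: 44.4 − 1(23.65) = 20.75
  A: 53.7 − 2(23.65) = 6.39
  D: 0 + 1(23.65) = 23.65
  C: 0 + 1(23.65) = 23.65
  E: 71.6 (inert)

23.7 mol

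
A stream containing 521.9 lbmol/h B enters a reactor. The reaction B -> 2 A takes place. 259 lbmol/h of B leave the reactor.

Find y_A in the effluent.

For B: n = n₀ − 1ξ → 259 = 521.9 − 1ξ, giving ξ = 262.9 lbmol/h.
Outlet amounts (n = n₀ + ν ξ):
  B: 521.9 − 1(262.9) = 259
  A: 0 + 2(262.9) = 525.8
Total out = 784.8 lbmol/h; y_A = 525.8 / 784.8 = 0.67.

0.67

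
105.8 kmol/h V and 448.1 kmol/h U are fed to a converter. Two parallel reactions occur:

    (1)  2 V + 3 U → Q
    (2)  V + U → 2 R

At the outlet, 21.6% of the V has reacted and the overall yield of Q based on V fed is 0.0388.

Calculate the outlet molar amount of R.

Yield of Q: 1ξ₁ / 105.8 = 0.0388 → ξ₁ = 4.105 kmol/h.
Conversion of V: 2ξ₁ + 1ξ₂ = 0.216 × 105.8 = 22.85 → ξ₂ = 14.64 kmol/h.
Outlet amounts (n = n₀ + Σ ν·ξ):
  V: 105.8 − 2(4.105) − 1(14.64) = 82.95
  U: 448.1 − 3(4.105) − 1(14.64) = 421.1
  Q: 0 + 1(4.105) = 4.105
  R: 0 + 2(14.64) = 29.29

29.3 kmol/h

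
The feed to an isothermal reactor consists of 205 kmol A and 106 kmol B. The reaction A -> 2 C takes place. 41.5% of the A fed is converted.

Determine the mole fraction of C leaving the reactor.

0.43

A reacted = 0.415 × 205 = 85.08 kmol; ν_A = −1, so ξ = 85.08/1 = 85.08 kmol.
Outlet amounts (n = n₀ + ν ξ):
  A: 205 − 1(85.08) = 119.9
  C: 0 + 2(85.08) = 170.2
  B: 106 (inert)
Total out = 396.1 kmol; y_C = 170.2 / 396.1 = 0.4296.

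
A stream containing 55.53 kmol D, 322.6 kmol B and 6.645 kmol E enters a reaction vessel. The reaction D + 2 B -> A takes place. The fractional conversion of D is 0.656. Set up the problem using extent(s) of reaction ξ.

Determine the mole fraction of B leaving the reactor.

D reacted = 0.656 × 55.53 = 36.43 kmol; ν_D = −1, so ξ = 36.43/1 = 36.43 kmol.
Outlet amounts (n = n₀ + ν ξ):
  D: 55.53 − 1(36.43) = 19.1
  B: 322.6 − 2(36.43) = 249.7
  A: 0 + 1(36.43) = 36.43
  E: 6.645 (inert)
Total out = 311.9 kmol; y_B = 249.7 / 311.9 = 0.8007.

0.801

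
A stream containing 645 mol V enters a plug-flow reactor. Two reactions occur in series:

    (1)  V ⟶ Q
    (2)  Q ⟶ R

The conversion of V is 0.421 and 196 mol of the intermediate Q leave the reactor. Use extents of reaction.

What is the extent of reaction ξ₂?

Conversion of V: V consumed = 1ξ₁ = 0.421 × 645 → ξ₁ = 271.5 mol.
Q balance: n_Q = 0 + 1ξ₁ − 1ξ₂ = 196 → ξ₂ = (1·271.5 − 196)/1 = 75.55 mol.
Outlet amounts (n = n₀ + Σ ν·ξ):
  V: 645 − 1(271.5) = 373.5
  Q: 0 + 1(271.5) − 1(75.55) = 196
  R: 0 + 1(75.55) = 75.55

ξ₂ = 75.5 mol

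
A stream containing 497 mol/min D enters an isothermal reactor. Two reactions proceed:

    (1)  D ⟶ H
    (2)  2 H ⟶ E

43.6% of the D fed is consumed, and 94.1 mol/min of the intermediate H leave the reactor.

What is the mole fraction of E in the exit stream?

0.141

Conversion of D: D consumed = 1ξ₁ = 0.436 × 497 → ξ₁ = 216.7 mol/min.
H balance: n_H = 0 + 1ξ₁ − 2ξ₂ = 94.1 → ξ₂ = (1·216.7 − 94.1)/2 = 61.3 mol/min.
Outlet amounts (n = n₀ + Σ ν·ξ):
  D: 497 − 1(216.7) = 280.3
  H: 0 + 1(216.7) − 2(61.3) = 94.1
  E: 0 + 1(61.3) = 61.3
Total out = 435.7 mol/min; y_E = 61.3 / 435.7 = 0.1407.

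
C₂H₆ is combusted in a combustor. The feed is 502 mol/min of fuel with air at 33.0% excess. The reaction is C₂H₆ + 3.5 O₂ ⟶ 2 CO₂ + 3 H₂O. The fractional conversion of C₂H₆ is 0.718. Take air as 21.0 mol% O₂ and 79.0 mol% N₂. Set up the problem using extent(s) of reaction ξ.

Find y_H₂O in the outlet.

Stoichiometric O₂ = 3.5 × 502 = 1757 mol/min; O₂ fed = 1757 × 1.330 = 2337 mol/min.
N₂ fed = 2337 × 79/21 = 8791 mol/min.
Fuel reacted = 0.718 × 502 → ξ = 360.4 mol/min.
Outlet (n = n₀ + ν ξ):
  C₂H₆: 502 − 1(360.4) = 141.6
  O₂: 2337 − 3.5(360.4) = 1075
  N₂: 8791 (inert)
  CO₂: 0 + 2(360.4) = 720.9
  H₂O: 0 + 3(360.4) = 1081
Total out = 11810 mol/min; y_H₂O = 1081 / 11810 = 0.09156.

0.0916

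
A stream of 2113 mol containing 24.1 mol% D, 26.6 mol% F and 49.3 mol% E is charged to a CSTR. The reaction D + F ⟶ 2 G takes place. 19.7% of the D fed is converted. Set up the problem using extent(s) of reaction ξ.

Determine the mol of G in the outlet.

201 mol

D reacted = 0.197 × 509.2 = 100.3 mol; ν_D = −1, so ξ = 100.3/1 = 100.3 mol.
Outlet amounts (n = n₀ + ν ξ):
  D: 509.2 − 1(100.3) = 408.9
  F: 562.1 − 1(100.3) = 461.7
  G: 0 + 2(100.3) = 200.6
  E: 1042 (inert)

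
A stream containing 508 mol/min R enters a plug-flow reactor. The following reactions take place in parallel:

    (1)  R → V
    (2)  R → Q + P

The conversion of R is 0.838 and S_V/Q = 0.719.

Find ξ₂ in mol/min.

ξ₂ = 248 mol/min

Conversion of R: R consumed = 0.838 × 508 = 425.7 mol/min = 1ξ₁ + 1ξ₂.
Selectivity: 1ξ₁ / (1ξ₂) = 0.719 → ξ₁ = 0.719 ξ₂.
Substitute: (1·0.719 + 1) ξ₂ = 425.7 → ξ₂ = 247.6 mol/min, ξ₁ = 178.1 mol/min.
Outlet amounts (n = n₀ + Σ ν·ξ):
  R: 508 − 1(178.1) − 1(247.6) = 82.3
  V: 0 + 1(178.1) = 178.1
  Q: 0 + 1(247.6) = 247.6
  P: 0 + 1(247.6) = 247.6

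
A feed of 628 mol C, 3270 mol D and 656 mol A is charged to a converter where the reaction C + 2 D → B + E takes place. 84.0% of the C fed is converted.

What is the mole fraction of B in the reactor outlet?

C reacted = 0.84 × 628 = 527.5 mol; ν_C = −1, so ξ = 527.5/1 = 527.5 mol.
Outlet amounts (n = n₀ + ν ξ):
  C: 628 − 1(527.5) = 100.5
  D: 3270 − 2(527.5) = 2215
  B: 0 + 1(527.5) = 527.5
  E: 0 + 1(527.5) = 527.5
  A: 656 (inert)
Total out = 4026 mol; y_B = 527.5 / 4026 = 0.131.

0.131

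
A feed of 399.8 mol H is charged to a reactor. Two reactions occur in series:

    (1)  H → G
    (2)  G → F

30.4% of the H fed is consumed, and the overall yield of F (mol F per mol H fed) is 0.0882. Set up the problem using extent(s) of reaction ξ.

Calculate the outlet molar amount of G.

86.3 mol

Conversion of H: H consumed = 1ξ₁ = 0.304 × 399.8 → ξ₁ = 121.5 mol.
Yield of F: 1ξ₂ / 399.8 = 0.0882 → ξ₂ = 35.26 mol.
Outlet amounts (n = n₀ + Σ ν·ξ):
  H: 399.8 − 1(121.5) = 278.3
  G: 0 + 1(121.5) − 1(35.26) = 86.28
  F: 0 + 1(35.26) = 35.26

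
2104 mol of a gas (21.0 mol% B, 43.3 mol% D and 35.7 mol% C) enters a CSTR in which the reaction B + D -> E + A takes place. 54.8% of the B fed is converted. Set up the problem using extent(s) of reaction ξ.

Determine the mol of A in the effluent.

B reacted = 0.548 × 441.8 = 242.1 mol; ν_B = −1, so ξ = 242.1/1 = 242.1 mol.
Outlet amounts (n = n₀ + ν ξ):
  B: 441.8 − 1(242.1) = 199.7
  D: 911 − 1(242.1) = 668.9
  E: 0 + 1(242.1) = 242.1
  A: 0 + 1(242.1) = 242.1
  C: 751.1 (inert)

242 mol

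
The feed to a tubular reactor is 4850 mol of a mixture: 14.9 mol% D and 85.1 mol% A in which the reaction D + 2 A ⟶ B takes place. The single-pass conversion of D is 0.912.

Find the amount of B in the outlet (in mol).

D reacted = 0.912 × 722.6 = 659.1 mol; ν_D = −1, so ξ = 659.1/1 = 659.1 mol.
Outlet amounts (n = n₀ + ν ξ):
  D: 722.6 − 1(659.1) = 63.59
  A: 4127 − 2(659.1) = 2809
  B: 0 + 1(659.1) = 659.1

659 mol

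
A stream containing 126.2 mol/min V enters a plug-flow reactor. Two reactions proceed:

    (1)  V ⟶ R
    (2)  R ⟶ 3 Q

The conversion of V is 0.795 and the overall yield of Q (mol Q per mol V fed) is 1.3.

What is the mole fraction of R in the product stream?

Conversion of V: V consumed = 1ξ₁ = 0.795 × 126.2 → ξ₁ = 100.3 mol/min.
Yield of Q: 3ξ₂ / 126.2 = 1.3 → ξ₂ = 54.69 mol/min.
Outlet amounts (n = n₀ + Σ ν·ξ):
  V: 126.2 − 1(100.3) = 25.87
  R: 0 + 1(100.3) − 1(54.69) = 45.64
  Q: 0 + 3(54.69) = 164.1
Total out = 235.6 mol/min; y_R = 45.64 / 235.6 = 0.1938.

0.194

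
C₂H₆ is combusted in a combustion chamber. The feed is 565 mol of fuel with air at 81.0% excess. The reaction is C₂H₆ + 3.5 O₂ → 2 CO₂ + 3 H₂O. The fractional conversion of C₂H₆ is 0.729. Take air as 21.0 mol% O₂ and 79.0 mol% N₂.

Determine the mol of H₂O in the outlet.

Stoichiometric O₂ = 3.5 × 565 = 1978 mol; O₂ fed = 1978 × 1.810 = 3579 mol.
N₂ fed = 3579 × 79/21 = 13460 mol.
Fuel reacted = 0.729 × 565 → ξ = 411.9 mol.
Outlet (n = n₀ + ν ξ):
  C₂H₆: 565 − 1(411.9) = 153.1
  O₂: 3579 − 3.5(411.9) = 2138
  N₂: 13460 (inert)
  CO₂: 0 + 2(411.9) = 823.8
  H₂O: 0 + 3(411.9) = 1236

1240 mol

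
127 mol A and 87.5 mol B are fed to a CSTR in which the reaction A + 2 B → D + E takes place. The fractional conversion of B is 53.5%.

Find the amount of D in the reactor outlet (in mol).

B reacted = 0.535 × 87.5 = 46.81 mol; ν_B = −2, so ξ = 46.81/2 = 23.41 mol.
Outlet amounts (n = n₀ + ν ξ):
  A: 127 − 1(23.41) = 103.6
  B: 87.5 − 2(23.41) = 40.69
  D: 0 + 1(23.41) = 23.41
  E: 0 + 1(23.41) = 23.41

23.4 mol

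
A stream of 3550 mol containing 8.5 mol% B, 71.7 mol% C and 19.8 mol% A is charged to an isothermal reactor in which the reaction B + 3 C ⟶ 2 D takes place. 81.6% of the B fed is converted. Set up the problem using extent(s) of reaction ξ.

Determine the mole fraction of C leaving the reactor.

0.591

B reacted = 0.816 × 301.8 = 246.2 mol; ν_B = −1, so ξ = 246.2/1 = 246.2 mol.
Outlet amounts (n = n₀ + ν ξ):
  B: 301.8 − 1(246.2) = 55.52
  C: 2545 − 3(246.2) = 1807
  D: 0 + 2(246.2) = 492.5
  A: 702.9 (inert)
Total out = 3058 mol; y_C = 1807 / 3058 = 0.5909.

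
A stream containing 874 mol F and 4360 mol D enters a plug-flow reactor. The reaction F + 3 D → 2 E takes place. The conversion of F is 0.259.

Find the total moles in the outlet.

4780 mol

F reacted = 0.259 × 874 = 226.4 mol; ν_F = −1, so ξ = 226.4/1 = 226.4 mol.
Outlet amounts (n = n₀ + ν ξ):
  F: 874 − 1(226.4) = 647.6
  D: 4360 − 3(226.4) = 3681
  E: 0 + 2(226.4) = 452.7
Total out = 647.6 + 3681 + 452.7 = 4781 mol.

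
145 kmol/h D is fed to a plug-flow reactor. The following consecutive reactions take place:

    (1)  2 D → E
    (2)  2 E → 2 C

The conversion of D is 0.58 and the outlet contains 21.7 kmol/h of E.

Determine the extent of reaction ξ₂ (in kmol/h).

Conversion of D: D consumed = 2ξ₁ = 0.58 × 145 → ξ₁ = 42.05 kmol/h.
E balance: n_E = 0 + 1ξ₁ − 2ξ₂ = 21.7 → ξ₂ = (1·42.05 − 21.7)/2 = 10.17 kmol/h.
Outlet amounts (n = n₀ + Σ ν·ξ):
  D: 145 − 2(42.05) = 60.9
  E: 0 + 1(42.05) − 2(10.17) = 21.7
  C: 0 + 2(10.17) = 20.35

ξ₂ = 10.2 kmol/h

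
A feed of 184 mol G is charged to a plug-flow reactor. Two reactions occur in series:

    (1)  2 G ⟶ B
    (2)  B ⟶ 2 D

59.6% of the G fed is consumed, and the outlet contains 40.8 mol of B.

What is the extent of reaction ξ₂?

ξ₂ = 14 mol

Conversion of G: G consumed = 2ξ₁ = 0.596 × 184 → ξ₁ = 54.83 mol.
B balance: n_B = 0 + 1ξ₁ − 1ξ₂ = 40.8 → ξ₂ = (1·54.83 − 40.8)/1 = 14.03 mol.
Outlet amounts (n = n₀ + Σ ν·ξ):
  G: 184 − 2(54.83) = 74.34
  B: 0 + 1(54.83) − 1(14.03) = 40.8
  D: 0 + 2(14.03) = 28.06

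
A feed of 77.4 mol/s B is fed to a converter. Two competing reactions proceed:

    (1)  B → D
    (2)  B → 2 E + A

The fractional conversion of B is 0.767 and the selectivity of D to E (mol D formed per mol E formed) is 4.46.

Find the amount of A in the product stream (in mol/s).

Conversion of B: B consumed = 0.767 × 77.4 = 59.37 mol/s = 1ξ₁ + 1ξ₂.
Selectivity: 1ξ₁ / (2ξ₂) = 4.46 → ξ₁ = 8.92 ξ₂.
Substitute: (1·8.92 + 1) ξ₂ = 59.37 → ξ₂ = 5.984 mol/s, ξ₁ = 53.38 mol/s.
Outlet amounts (n = n₀ + Σ ν·ξ):
  B: 77.4 − 1(53.38) − 1(5.984) = 18.03
  D: 0 + 1(53.38) = 53.38
  E: 0 + 2(5.984) = 11.97
  A: 0 + 1(5.984) = 5.984

5.98 mol/s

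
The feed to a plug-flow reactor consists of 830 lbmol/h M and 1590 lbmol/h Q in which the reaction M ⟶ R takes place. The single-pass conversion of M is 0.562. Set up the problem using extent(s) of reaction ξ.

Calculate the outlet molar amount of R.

466 lbmol/h

M reacted = 0.562 × 830 = 466.5 lbmol/h; ν_M = −1, so ξ = 466.5/1 = 466.5 lbmol/h.
Outlet amounts (n = n₀ + ν ξ):
  M: 830 − 1(466.5) = 363.5
  R: 0 + 1(466.5) = 466.5
  Q: 1590 (inert)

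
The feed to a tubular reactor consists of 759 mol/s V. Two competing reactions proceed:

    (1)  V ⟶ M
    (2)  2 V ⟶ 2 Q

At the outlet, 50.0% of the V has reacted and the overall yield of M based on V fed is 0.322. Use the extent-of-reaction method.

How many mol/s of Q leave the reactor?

135 mol/s

Yield of M: 1ξ₁ / 759 = 0.322 → ξ₁ = 244.4 mol/s.
Conversion of V: 1ξ₁ + 2ξ₂ = 0.5 × 759 = 379.5 → ξ₂ = 67.55 mol/s.
Outlet amounts (n = n₀ + Σ ν·ξ):
  V: 759 − 1(244.4) − 2(67.55) = 379.5
  M: 0 + 1(244.4) = 244.4
  Q: 0 + 2(67.55) = 135.1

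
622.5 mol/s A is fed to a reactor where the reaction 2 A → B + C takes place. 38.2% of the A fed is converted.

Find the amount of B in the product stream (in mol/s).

A reacted = 0.382 × 622.5 = 237.8 mol/s; ν_A = −2, so ξ = 237.8/2 = 118.9 mol/s.
Outlet amounts (n = n₀ + ν ξ):
  A: 622.5 − 2(118.9) = 384.7
  B: 0 + 1(118.9) = 118.9
  C: 0 + 1(118.9) = 118.9

119 mol/s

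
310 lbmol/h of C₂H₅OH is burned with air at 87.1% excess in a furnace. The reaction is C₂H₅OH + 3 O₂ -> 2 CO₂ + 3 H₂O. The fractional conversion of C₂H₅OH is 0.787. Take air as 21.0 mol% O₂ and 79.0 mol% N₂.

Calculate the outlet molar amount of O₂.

1010 lbmol/h

Stoichiometric O₂ = 3 × 310 = 930 lbmol/h; O₂ fed = 930 × 1.871 = 1740 lbmol/h.
N₂ fed = 1740 × 79/21 = 6546 lbmol/h.
Fuel reacted = 0.787 × 310 → ξ = 244 lbmol/h.
Outlet (n = n₀ + ν ξ):
  C₂H₅OH: 310 − 1(244) = 66.03
  O₂: 1740 − 3(244) = 1008
  N₂: 6546 (inert)
  CO₂: 0 + 2(244) = 487.9
  H₂O: 0 + 3(244) = 731.9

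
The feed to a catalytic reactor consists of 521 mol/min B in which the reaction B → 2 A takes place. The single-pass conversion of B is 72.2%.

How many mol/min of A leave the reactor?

752 mol/min

B reacted = 0.722 × 521 = 376.2 mol/min; ν_B = −1, so ξ = 376.2/1 = 376.2 mol/min.
Outlet amounts (n = n₀ + ν ξ):
  B: 521 − 1(376.2) = 144.8
  A: 0 + 2(376.2) = 752.3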